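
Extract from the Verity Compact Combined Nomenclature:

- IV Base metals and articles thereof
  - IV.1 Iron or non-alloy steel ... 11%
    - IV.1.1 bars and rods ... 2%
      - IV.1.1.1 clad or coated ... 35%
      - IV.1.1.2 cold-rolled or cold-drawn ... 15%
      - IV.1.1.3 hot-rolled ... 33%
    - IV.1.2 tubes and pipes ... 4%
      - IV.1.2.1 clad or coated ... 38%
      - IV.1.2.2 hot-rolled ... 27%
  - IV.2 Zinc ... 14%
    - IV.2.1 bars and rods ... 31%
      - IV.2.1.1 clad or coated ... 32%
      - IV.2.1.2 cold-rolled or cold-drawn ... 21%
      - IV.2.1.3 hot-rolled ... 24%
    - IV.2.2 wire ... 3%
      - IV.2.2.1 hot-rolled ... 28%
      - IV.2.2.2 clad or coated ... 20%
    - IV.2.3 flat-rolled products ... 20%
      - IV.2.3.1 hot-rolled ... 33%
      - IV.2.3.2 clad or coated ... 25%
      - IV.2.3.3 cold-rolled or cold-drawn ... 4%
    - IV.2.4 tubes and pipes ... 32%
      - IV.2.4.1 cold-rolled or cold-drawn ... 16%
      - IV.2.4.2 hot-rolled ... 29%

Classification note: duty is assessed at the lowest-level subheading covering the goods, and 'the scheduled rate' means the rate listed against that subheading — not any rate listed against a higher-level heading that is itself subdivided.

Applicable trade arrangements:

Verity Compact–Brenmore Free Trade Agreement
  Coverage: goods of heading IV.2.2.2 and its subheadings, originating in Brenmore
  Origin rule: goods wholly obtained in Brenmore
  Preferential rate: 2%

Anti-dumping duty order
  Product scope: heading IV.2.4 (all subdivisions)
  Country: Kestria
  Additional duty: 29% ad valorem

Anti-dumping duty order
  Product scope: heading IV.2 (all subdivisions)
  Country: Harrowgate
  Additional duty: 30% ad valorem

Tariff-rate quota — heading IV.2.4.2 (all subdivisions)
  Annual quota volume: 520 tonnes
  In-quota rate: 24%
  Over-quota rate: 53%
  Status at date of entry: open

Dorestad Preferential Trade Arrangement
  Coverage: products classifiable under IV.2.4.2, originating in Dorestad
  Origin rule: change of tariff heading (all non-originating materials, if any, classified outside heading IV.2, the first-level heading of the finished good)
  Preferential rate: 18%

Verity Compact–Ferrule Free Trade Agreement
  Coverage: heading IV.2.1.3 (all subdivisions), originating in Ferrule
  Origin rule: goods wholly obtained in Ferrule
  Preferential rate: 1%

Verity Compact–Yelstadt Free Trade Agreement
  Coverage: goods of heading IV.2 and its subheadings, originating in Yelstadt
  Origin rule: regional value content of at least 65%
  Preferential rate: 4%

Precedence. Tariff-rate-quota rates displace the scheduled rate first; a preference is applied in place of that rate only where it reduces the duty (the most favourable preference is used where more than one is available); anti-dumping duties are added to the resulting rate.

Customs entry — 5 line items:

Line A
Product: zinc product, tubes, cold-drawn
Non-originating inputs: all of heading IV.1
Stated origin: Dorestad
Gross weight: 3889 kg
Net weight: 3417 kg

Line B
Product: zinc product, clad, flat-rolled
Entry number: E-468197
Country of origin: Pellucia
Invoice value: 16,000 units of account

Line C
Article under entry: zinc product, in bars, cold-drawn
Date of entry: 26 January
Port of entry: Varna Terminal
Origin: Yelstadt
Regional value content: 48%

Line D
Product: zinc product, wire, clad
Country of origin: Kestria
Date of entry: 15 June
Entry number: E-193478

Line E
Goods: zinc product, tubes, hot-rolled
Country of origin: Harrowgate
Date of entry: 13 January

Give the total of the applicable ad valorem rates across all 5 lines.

136%

Line A: zinc → IV.2; tubes → IV.2.4; cold-drawn → IV.2.4.1. Scheduled 16%. Dorestad agreement on IV.2.4.2: IV.2.4.1 not covered. → 16%.
Line B: zinc → IV.2; flat-rolled → IV.2.3; clad → IV.2.3.2. Scheduled 25%. No special measure applies. → 25%.
Line C: zinc → IV.2; in bars → IV.2.1; cold-drawn → IV.2.1.2. Scheduled 21%. Yelstadt agreement on IV.2: RVC < 65%. → 21%.
Line D: zinc → IV.2; wire → IV.2.2; clad → IV.2.2.2. Scheduled 20%. No special measure applies. → 20%.
Line E: zinc → IV.2; tubes → IV.2.4; hot-rolled → IV.2.4.2. Scheduled 29%. quota on IV.2.4.2 open → in-quota 24%; anti-dumping (Harrowgate, IV.2): +30%; total 24% + 30% = 54%. → 54%.
Sum: 16% + 25% + 21% + 20% + 54% = 136%.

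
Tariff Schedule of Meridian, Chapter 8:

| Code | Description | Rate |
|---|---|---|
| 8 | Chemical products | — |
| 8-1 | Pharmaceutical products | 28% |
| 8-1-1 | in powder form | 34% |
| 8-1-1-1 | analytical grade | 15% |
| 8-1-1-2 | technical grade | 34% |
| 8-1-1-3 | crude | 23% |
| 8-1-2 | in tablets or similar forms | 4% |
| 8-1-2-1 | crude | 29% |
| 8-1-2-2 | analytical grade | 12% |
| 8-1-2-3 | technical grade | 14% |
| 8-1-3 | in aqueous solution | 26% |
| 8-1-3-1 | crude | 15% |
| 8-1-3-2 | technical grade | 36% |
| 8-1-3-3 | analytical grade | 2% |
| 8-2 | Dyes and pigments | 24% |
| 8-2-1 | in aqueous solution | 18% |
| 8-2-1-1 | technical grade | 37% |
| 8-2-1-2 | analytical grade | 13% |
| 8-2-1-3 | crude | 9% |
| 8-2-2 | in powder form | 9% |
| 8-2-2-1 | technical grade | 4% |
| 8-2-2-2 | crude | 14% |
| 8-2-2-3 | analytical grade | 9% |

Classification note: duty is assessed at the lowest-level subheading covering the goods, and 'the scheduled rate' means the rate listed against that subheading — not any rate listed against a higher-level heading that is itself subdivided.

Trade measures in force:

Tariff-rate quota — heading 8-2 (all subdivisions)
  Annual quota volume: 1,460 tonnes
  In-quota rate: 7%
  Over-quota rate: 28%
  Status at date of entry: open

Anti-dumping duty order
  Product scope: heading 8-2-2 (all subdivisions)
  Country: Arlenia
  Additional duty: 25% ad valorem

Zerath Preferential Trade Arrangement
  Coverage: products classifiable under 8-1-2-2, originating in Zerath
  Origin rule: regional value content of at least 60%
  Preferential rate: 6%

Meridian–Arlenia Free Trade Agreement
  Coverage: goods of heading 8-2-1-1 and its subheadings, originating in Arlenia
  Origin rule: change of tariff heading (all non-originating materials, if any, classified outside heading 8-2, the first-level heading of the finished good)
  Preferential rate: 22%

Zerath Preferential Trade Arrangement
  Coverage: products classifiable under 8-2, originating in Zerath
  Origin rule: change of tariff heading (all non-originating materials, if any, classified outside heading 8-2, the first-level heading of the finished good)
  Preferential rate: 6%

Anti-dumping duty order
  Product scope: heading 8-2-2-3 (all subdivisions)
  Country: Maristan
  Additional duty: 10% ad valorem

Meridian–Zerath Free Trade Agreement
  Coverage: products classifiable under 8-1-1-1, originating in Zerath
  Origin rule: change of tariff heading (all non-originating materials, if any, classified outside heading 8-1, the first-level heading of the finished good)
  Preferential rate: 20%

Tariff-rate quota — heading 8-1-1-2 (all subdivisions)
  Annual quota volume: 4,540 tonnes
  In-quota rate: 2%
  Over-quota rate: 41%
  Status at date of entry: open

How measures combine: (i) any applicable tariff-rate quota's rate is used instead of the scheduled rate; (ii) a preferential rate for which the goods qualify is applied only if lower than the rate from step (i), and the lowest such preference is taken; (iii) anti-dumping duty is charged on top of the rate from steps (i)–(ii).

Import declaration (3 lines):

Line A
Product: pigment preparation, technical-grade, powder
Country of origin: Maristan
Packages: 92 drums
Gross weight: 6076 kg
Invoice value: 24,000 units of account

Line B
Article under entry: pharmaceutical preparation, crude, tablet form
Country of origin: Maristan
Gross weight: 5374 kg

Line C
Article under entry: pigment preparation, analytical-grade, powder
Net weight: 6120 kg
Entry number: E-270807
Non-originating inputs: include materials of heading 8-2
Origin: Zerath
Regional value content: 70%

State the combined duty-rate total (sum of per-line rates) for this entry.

Line A: pigment → 8-2; powder → 8-2-2; technical-grade → 8-2-2-1. Scheduled 4%. quota on 8-2 open → in-quota 7%. → 7%.
Line B: pharmaceutical → 8-1; tablet form → 8-1-2; crude → 8-1-2-1. Scheduled 29%. No special measure applies. → 29%.
Line C: pigment → 8-2; powder → 8-2-2; analytical-grade → 8-2-2-3. Scheduled 9%. quota on 8-2 open → in-quota 7%; Zerath agreement on 8-1-2-2: 8-2-2-3 not covered; Zerath agreement on 8-2: CTH not met; Zerath agreement on 8-1-1-1: 8-2-2-3 not covered. → 7%.
Sum: 7% + 29% + 7% = 43%.

43%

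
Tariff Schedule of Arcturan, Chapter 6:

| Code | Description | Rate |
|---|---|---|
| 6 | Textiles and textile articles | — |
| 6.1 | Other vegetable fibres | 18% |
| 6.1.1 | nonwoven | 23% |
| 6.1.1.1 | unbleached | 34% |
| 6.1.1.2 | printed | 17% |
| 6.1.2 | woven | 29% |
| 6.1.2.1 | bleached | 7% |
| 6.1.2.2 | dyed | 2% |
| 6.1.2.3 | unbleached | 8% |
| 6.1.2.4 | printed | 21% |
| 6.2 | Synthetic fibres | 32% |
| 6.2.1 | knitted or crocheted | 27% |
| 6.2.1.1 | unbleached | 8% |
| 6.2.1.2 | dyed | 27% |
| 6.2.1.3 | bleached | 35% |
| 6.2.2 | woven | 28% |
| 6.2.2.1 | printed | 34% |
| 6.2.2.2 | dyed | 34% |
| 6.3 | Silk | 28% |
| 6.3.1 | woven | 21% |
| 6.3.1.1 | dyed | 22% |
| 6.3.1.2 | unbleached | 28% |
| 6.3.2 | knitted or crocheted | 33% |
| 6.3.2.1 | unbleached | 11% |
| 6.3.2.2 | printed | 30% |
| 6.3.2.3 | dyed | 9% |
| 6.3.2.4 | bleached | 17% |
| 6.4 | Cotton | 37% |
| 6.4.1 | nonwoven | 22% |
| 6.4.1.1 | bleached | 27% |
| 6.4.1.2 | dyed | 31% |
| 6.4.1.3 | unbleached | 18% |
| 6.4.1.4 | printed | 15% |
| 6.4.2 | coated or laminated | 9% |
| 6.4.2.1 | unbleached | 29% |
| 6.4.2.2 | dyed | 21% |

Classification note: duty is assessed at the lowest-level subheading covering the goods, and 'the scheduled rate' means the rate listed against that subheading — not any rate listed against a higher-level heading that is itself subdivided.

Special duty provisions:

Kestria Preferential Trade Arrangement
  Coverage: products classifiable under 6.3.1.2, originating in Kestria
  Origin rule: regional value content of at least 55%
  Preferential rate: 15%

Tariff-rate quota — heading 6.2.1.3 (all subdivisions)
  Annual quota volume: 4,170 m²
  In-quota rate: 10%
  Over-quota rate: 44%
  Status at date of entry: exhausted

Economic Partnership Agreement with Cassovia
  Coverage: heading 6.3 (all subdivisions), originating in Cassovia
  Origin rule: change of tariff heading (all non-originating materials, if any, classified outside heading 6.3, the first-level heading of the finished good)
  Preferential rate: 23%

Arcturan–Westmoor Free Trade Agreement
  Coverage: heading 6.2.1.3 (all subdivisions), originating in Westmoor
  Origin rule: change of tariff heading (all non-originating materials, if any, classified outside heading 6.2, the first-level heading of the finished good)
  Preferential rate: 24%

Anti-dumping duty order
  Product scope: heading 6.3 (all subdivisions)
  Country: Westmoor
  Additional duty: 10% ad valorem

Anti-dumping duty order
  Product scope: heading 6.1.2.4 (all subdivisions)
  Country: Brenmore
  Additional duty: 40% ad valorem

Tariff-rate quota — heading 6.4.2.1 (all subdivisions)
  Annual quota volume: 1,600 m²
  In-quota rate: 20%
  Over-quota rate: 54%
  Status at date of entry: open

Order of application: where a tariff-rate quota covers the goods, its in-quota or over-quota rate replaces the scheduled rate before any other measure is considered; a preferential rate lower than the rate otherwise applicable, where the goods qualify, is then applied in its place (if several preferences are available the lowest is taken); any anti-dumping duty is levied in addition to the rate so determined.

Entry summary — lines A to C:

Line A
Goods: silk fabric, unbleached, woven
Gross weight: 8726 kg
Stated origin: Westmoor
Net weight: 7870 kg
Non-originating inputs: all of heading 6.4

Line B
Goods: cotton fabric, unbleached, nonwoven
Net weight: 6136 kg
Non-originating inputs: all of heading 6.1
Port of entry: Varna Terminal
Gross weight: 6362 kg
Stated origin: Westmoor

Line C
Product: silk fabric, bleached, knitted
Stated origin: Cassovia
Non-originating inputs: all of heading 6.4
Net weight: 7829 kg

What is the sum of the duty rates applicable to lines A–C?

Line A: silk → 6.3; woven → 6.3.1; unbleached → 6.3.1.2. Scheduled 28%. Westmoor agreement on 6.2.1.3: 6.3.1.2 not covered; anti-dumping (Westmoor, 6.3): +10%; total 28% + 10% = 38%. → 38%.
Line B: cotton → 6.4; nonwoven → 6.4.1; unbleached → 6.4.1.3. Scheduled 18%. Westmoor agreement on 6.2.1.3: 6.4.1.3 not covered. → 18%.
Line C: silk → 6.3; knitted → 6.3.2; bleached → 6.3.2.4. Scheduled 17%. Cassovia agreement on 6.3: CTH met → 23% available; preference 23% not lower than 17% → no reduction. → 17%.
Sum: 38% + 18% + 17% = 73%.

73%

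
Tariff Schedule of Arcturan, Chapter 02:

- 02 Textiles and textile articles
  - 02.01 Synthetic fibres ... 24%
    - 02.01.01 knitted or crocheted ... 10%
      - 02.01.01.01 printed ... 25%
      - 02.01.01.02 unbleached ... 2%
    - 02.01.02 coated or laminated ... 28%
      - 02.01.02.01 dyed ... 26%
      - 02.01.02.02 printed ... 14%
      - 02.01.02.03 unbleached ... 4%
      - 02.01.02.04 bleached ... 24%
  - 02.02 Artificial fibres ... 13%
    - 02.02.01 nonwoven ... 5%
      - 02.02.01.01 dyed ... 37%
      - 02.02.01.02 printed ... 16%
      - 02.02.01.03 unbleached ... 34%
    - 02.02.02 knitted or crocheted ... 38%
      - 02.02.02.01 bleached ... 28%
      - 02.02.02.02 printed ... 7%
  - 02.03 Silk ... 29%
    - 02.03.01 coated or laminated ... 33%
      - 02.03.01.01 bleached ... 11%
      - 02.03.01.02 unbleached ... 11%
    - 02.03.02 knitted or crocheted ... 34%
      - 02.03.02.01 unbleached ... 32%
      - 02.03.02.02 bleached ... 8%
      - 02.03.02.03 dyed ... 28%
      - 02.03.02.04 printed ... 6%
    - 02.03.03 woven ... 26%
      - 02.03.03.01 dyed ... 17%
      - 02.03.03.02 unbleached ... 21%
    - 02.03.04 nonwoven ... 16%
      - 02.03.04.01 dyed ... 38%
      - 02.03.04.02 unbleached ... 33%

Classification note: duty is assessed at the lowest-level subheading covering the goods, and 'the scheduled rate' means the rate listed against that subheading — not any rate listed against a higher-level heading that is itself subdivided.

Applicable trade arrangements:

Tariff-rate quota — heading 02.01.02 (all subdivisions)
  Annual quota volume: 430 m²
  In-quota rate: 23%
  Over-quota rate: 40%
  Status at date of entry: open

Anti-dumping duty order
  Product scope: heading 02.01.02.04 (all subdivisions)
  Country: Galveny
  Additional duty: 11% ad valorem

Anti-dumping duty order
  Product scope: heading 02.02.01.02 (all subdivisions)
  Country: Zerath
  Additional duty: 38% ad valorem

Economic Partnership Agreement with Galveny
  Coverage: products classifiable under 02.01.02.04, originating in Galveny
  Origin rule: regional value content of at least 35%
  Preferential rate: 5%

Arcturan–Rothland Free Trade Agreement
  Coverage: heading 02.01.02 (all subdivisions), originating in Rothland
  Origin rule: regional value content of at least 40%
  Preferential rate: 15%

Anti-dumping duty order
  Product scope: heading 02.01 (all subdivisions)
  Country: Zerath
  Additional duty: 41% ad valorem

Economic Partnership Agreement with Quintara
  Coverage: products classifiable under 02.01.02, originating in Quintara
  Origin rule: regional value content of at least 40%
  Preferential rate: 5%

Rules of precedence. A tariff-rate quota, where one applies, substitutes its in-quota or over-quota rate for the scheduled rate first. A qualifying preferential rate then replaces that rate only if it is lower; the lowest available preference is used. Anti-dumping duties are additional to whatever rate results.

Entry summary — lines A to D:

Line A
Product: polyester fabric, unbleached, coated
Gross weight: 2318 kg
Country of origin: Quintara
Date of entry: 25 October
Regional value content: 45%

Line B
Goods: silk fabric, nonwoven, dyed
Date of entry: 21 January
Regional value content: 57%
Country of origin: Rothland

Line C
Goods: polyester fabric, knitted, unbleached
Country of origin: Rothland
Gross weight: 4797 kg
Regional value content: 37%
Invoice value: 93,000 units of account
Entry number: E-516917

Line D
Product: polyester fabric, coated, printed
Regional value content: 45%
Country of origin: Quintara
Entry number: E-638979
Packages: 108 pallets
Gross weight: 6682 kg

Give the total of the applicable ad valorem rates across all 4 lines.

Line A: polyester → 02.01; coated → 02.01.02; unbleached → 02.01.02.03. Scheduled 4%. quota on 02.01.02 open → in-quota 23%; Quintara agreement on 02.01.02: RVC ≥ 40% → 5% available; preferential 5%. → 5%.
Line B: silk → 02.03; nonwoven → 02.03.04; dyed → 02.03.04.01. Scheduled 38%. Rothland agreement on 02.01.02: 02.03.04.01 not covered. → 38%.
Line C: polyester → 02.01; knitted → 02.01.01; unbleached → 02.01.01.02. Scheduled 2%. Rothland agreement on 02.01.02: 02.01.01.02 not covered. → 2%.
Line D: polyester → 02.01; coated → 02.01.02; printed → 02.01.02.02. Scheduled 14%. quota on 02.01.02 open → in-quota 23%; Quintara agreement on 02.01.02: RVC ≥ 40% → 5% available; preferential 5%. → 5%.
Sum: 5% + 38% + 2% + 5% = 50%.

50%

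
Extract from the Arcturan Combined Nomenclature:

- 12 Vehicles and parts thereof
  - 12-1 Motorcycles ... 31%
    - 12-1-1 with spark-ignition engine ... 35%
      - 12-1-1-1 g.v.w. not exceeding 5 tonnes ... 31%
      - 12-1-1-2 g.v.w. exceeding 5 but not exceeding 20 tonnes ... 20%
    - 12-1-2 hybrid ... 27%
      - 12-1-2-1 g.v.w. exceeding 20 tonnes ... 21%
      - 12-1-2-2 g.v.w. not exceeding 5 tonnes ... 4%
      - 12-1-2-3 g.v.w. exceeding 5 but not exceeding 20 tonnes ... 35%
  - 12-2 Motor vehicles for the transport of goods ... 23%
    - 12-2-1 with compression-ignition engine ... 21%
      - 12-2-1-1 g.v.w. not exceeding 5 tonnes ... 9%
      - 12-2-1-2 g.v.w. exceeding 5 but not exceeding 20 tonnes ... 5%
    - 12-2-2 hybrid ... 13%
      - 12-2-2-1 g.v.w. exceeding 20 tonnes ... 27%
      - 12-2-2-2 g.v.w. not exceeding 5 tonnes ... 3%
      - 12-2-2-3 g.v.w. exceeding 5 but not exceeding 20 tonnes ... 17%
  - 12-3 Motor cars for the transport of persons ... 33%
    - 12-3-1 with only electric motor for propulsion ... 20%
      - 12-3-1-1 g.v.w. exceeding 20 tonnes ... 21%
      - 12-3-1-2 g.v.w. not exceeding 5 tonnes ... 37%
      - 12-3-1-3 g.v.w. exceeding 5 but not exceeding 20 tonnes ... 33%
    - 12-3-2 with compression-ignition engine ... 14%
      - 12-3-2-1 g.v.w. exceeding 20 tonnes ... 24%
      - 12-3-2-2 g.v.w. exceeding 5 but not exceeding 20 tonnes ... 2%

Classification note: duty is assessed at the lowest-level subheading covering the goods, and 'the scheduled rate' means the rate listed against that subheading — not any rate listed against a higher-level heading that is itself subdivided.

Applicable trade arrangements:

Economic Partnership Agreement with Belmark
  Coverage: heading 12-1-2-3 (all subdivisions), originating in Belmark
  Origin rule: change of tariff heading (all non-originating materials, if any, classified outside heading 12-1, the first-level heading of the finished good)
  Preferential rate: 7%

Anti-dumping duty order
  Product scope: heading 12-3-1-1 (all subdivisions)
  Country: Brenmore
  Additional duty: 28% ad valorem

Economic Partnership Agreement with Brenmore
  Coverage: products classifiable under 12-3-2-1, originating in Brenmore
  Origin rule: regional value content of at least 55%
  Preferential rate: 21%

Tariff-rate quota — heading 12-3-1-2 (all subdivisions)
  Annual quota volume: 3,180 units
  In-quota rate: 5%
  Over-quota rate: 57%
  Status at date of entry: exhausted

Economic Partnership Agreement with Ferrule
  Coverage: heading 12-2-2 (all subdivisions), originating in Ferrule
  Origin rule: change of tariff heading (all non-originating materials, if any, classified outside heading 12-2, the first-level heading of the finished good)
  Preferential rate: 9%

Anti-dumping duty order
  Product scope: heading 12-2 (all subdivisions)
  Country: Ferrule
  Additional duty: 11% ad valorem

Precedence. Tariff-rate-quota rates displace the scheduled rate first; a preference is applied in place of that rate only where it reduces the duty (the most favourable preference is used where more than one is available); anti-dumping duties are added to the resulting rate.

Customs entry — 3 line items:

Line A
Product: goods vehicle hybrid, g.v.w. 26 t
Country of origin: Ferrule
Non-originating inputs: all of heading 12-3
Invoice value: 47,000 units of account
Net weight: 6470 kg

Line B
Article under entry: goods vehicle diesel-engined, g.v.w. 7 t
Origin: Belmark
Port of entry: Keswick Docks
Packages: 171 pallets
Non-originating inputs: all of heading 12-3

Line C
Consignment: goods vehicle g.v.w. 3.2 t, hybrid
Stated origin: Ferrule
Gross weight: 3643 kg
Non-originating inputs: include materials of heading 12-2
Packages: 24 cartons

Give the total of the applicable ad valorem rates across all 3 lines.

Line A: goods vehicle → 12-2; hybrid → 12-2-2; g.v.w. 26 t → 12-2-2-1. Scheduled 27%. Ferrule agreement on 12-2-2: CTH met → 9% available; preferential 9%; anti-dumping (Ferrule, 12-2): +11%; total 9% + 11% = 20%. → 20%.
Line B: goods vehicle → 12-2; diesel-engined → 12-2-1; g.v.w. 7 t → 12-2-1-2. Scheduled 5%. Belmark agreement on 12-1-2-3: 12-2-1-2 not covered. → 5%.
Line C: goods vehicle → 12-2; hybrid → 12-2-2; g.v.w. 3.2 t → 12-2-2-2. Scheduled 3%. Ferrule agreement on 12-2-2: CTH not met; anti-dumping (Ferrule, 12-2): +11%; total 3% + 11% = 14%. → 14%.
Sum: 20% + 5% + 14% = 39%.

39%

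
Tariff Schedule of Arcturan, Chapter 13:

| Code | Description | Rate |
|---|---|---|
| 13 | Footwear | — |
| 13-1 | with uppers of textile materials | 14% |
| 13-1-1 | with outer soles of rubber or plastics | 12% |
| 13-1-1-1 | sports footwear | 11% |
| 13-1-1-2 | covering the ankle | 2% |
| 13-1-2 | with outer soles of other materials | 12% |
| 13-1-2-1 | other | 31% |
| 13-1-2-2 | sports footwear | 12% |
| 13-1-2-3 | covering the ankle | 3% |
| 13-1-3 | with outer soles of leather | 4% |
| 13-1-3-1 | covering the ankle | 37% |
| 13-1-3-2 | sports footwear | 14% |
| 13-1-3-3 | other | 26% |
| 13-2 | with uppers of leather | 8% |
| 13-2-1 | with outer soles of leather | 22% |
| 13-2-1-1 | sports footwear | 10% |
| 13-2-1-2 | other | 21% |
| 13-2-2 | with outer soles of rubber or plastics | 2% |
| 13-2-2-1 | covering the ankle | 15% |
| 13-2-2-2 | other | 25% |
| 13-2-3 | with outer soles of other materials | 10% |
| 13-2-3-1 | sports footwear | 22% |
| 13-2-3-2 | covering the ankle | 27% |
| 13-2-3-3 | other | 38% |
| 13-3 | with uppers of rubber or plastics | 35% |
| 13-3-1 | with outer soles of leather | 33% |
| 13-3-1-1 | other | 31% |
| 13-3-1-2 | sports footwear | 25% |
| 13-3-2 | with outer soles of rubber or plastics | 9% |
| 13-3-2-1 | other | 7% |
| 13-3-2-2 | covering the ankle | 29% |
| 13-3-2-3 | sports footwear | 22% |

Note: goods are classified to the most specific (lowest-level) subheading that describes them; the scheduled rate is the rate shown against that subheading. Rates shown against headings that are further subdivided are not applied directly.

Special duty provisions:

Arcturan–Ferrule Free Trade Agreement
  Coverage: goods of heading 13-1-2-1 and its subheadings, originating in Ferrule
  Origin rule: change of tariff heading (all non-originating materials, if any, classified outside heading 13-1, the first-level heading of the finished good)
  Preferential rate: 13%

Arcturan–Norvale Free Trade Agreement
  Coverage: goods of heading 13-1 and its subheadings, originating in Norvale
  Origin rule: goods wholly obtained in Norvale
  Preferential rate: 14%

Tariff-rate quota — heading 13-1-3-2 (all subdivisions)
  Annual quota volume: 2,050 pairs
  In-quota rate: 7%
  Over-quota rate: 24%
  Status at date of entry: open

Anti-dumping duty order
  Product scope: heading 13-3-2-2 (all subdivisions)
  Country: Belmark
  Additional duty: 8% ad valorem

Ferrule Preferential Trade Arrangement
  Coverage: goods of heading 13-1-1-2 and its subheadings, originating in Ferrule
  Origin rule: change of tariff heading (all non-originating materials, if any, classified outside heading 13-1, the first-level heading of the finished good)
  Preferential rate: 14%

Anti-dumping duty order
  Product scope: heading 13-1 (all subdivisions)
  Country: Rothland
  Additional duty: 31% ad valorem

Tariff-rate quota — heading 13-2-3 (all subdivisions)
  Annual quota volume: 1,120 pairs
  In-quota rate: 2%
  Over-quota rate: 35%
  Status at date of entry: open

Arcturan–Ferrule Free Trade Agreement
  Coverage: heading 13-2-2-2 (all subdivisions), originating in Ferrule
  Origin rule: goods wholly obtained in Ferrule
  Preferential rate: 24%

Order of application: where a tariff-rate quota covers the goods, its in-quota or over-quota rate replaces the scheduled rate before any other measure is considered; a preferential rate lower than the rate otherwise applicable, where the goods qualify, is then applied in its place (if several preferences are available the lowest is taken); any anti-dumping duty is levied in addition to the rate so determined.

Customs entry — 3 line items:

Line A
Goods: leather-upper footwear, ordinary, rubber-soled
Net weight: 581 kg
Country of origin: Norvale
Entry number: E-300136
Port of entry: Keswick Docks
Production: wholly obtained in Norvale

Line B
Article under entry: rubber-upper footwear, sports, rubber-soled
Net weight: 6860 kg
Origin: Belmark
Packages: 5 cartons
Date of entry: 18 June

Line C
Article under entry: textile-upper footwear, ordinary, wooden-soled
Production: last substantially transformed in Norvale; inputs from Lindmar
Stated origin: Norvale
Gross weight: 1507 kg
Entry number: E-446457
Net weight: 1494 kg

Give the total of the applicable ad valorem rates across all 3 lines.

Line A: leather-upper → 13-2; rubber-soled → 13-2-2; ordinary → 13-2-2-2. Scheduled 25%. Norvale agreement on 13-1: 13-2-2-2 not covered. → 25%.
Line B: rubber-upper → 13-3; rubber-soled → 13-3-2; sports → 13-3-2-3. Scheduled 22%. No special measure applies. → 22%.
Line C: textile-upper → 13-1; wooden-soled → 13-1-2; ordinary → 13-1-2-1. Scheduled 31%. Norvale agreement on 13-1: not wholly obtained. → 31%.
Sum: 25% + 22% + 31% = 78%.

78%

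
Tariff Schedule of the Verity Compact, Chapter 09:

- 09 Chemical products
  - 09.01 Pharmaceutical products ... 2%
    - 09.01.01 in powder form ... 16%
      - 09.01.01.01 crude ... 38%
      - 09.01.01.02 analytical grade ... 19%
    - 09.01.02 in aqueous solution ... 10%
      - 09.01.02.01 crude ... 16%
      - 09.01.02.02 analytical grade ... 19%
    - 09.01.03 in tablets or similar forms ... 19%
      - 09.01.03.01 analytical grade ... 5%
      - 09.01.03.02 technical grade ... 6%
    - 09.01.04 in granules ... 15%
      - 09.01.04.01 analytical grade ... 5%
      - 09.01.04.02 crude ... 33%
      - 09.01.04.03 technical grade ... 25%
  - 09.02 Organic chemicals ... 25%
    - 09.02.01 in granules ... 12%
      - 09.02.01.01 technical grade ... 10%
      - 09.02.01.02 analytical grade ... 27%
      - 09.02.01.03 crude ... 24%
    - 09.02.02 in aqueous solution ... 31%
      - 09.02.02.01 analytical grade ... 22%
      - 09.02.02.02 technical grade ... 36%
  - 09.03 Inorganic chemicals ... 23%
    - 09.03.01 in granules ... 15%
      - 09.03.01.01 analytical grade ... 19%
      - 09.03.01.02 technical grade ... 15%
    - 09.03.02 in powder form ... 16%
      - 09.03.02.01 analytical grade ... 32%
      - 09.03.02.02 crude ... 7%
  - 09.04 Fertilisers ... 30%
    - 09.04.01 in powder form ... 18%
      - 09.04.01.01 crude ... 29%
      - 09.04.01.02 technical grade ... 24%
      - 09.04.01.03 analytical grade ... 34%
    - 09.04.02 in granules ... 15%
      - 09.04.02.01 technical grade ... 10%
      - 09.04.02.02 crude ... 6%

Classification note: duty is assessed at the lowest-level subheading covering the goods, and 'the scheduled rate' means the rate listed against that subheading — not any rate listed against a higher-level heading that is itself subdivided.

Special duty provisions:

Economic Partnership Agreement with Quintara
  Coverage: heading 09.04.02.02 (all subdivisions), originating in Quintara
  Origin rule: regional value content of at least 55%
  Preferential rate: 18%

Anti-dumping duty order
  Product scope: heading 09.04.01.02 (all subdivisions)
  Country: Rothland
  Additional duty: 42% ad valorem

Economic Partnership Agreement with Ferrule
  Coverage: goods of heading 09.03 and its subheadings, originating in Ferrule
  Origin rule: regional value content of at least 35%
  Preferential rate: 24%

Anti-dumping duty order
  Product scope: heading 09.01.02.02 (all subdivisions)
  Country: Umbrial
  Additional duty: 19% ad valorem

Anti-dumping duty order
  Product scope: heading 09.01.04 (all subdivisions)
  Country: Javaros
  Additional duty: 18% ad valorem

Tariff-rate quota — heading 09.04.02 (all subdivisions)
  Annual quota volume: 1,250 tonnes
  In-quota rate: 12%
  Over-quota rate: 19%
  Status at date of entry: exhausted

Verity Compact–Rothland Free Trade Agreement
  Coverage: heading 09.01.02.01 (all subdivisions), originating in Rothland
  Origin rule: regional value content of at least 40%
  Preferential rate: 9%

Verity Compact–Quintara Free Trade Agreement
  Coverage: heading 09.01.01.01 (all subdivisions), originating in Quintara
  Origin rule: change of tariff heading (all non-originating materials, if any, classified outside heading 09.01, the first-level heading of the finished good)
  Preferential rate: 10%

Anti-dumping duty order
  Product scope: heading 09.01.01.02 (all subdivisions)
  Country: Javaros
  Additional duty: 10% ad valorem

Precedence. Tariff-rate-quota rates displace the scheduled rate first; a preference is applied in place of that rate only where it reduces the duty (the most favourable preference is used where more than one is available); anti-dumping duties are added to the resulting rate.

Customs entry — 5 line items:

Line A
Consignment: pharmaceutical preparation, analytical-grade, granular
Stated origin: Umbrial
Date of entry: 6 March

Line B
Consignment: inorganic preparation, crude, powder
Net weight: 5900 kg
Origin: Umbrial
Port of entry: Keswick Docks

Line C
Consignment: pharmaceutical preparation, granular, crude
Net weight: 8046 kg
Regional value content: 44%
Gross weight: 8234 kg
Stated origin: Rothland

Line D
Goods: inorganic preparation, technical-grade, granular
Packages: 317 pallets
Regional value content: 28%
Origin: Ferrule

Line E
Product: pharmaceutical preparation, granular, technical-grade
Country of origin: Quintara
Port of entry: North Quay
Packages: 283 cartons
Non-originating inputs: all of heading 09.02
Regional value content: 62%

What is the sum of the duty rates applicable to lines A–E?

Line A: pharmaceutical → 09.01; granular → 09.01.04; analytical-grade → 09.01.04.01. Scheduled 5%. No special measure applies. → 5%.
Line B: inorganic → 09.03; powder → 09.03.02; crude → 09.03.02.02. Scheduled 7%. No special measure applies. → 7%.
Line C: pharmaceutical → 09.01; granular → 09.01.04; crude → 09.01.04.02. Scheduled 33%. Rothland agreement on 09.01.02.01: 09.01.04.02 not covered. → 33%.
Line D: inorganic → 09.03; granular → 09.03.01; technical-grade → 09.03.01.02. Scheduled 15%. Ferrule agreement on 09.03: RVC < 35%. → 15%.
Line E: pharmaceutical → 09.01; granular → 09.01.04; technical-grade → 09.01.04.03. Scheduled 25%. Quintara agreement on 09.04.02.02: 09.01.04.03 not covered; Quintara agreement on 09.01.01.01: 09.01.04.03 not covered. → 25%.
Sum: 5% + 7% + 33% + 15% + 25% = 85%.

85%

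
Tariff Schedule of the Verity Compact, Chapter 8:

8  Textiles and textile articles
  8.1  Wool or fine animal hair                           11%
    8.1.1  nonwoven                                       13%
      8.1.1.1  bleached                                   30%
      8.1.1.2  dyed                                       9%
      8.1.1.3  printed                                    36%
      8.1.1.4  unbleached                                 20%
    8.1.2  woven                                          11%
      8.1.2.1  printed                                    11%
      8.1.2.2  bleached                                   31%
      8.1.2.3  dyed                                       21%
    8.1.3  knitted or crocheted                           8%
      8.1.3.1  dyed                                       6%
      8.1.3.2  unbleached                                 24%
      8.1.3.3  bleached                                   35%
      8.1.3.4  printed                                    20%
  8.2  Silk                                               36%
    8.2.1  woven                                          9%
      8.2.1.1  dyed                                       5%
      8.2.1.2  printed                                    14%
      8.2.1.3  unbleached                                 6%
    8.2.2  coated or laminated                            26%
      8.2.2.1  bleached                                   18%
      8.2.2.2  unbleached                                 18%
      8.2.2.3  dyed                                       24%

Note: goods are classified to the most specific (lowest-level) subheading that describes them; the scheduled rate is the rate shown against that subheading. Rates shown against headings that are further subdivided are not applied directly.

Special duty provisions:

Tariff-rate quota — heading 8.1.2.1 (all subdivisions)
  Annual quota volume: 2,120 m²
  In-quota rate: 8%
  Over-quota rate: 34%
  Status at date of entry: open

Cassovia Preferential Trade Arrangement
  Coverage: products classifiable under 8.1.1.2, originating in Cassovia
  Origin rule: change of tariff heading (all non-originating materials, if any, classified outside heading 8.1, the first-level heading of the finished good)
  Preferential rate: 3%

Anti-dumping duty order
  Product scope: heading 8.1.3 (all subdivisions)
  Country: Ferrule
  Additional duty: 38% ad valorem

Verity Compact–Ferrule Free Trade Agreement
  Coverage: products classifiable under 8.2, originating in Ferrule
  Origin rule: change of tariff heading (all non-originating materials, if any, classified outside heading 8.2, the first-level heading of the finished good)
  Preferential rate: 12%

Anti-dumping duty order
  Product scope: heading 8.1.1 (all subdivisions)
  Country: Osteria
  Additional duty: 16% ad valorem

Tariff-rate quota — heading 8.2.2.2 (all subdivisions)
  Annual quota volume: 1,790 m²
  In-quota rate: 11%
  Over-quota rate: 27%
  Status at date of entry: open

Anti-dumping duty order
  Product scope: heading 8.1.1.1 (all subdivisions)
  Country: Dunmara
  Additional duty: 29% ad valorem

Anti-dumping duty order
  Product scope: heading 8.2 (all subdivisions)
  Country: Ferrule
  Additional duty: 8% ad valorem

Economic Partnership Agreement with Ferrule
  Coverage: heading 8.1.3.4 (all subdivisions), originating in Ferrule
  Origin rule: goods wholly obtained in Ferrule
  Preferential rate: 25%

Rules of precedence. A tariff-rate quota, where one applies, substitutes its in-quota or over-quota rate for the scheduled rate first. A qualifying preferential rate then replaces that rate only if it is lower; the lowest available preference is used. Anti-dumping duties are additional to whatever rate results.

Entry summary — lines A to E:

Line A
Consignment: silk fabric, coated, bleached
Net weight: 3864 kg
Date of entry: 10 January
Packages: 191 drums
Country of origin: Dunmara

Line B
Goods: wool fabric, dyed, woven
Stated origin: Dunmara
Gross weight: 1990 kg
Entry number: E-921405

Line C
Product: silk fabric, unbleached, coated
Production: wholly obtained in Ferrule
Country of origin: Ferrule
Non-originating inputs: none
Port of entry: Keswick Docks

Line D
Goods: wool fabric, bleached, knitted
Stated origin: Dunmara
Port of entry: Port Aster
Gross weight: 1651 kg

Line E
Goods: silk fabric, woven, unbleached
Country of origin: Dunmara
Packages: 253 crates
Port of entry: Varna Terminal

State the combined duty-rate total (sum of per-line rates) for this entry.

Line A: silk → 8.2; coated → 8.2.2; bleached → 8.2.2.1. Scheduled 18%. No special measure applies. → 18%.
Line B: wool → 8.1; woven → 8.1.2; dyed → 8.1.2.3. Scheduled 21%. No special measure applies. → 21%.
Line C: silk → 8.2; coated → 8.2.2; unbleached → 8.2.2.2. Scheduled 18%. quota on 8.2.2.2 open → in-quota 11%; Ferrule agreement on 8.2: CTH met → 12% available; Ferrule agreement on 8.1.3.4: 8.2.2.2 not covered; preference 12% not lower than 11% → no reduction; anti-dumping (Ferrule, 8.2): +8%; total 11% + 8% = 19%. → 19%.
Line D: wool → 8.1; knitted → 8.1.3; bleached → 8.1.3.3. Scheduled 35%. No special measure applies. → 35%.
Line E: silk → 8.2; woven → 8.2.1; unbleached → 8.2.1.3. Scheduled 6%. No special measure applies. → 6%.
Sum: 18% + 21% + 19% + 35% + 6% = 99%.

99%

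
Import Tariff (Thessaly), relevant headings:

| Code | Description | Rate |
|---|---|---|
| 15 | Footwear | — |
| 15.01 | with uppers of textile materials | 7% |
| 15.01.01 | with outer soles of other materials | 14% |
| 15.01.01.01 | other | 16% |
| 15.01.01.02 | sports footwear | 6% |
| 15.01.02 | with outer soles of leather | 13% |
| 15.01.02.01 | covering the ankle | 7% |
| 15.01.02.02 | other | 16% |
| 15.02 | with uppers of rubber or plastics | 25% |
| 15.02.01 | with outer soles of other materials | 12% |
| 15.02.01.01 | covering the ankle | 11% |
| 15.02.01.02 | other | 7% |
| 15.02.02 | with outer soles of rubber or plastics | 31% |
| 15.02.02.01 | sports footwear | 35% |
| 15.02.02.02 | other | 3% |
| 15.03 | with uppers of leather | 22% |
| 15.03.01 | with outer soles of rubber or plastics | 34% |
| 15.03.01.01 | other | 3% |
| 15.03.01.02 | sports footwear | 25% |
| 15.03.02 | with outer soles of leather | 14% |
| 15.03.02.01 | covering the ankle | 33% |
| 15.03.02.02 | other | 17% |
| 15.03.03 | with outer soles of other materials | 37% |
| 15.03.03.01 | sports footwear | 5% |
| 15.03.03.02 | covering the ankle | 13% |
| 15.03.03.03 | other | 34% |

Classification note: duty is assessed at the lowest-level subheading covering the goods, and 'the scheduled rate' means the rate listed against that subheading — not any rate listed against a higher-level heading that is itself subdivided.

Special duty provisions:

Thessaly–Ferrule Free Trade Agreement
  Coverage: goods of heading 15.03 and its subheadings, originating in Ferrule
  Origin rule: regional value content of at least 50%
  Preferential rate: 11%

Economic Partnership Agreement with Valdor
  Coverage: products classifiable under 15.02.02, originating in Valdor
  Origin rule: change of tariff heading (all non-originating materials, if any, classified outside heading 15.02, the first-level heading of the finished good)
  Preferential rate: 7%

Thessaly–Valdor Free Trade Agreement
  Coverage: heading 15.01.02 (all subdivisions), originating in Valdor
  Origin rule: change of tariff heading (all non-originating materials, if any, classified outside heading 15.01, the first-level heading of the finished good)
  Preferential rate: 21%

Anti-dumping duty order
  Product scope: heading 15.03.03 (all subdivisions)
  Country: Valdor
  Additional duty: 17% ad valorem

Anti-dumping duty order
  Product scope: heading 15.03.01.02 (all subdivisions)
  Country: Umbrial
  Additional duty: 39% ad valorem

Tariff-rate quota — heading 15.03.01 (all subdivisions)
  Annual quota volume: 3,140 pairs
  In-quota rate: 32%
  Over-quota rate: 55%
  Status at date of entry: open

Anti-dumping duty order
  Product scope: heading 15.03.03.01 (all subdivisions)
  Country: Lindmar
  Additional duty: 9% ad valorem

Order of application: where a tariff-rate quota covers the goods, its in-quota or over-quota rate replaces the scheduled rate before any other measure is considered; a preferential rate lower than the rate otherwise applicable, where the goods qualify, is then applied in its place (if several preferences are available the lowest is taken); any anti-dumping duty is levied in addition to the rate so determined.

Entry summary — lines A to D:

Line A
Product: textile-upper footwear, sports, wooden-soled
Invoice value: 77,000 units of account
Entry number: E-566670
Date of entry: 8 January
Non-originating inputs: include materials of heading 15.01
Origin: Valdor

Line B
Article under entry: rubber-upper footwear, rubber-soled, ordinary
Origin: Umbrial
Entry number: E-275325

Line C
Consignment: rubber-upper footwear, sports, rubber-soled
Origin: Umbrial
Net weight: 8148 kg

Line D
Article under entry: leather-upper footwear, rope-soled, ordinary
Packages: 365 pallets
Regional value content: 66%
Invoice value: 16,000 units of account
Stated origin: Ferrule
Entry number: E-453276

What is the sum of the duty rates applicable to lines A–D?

Line A: textile-upper → 15.01; wooden-soled → 15.01.01; sports → 15.01.01.02. Scheduled 6%. Valdor agreement on 15.02.02: 15.01.01.02 not covered; Valdor agreement on 15.01.02: 15.01.01.02 not covered. → 6%.
Line B: rubber-upper → 15.02; rubber-soled → 15.02.02; ordinary → 15.02.02.02. Scheduled 3%. No special measure applies. → 3%.
Line C: rubber-upper → 15.02; rubber-soled → 15.02.02; sports → 15.02.02.01. Scheduled 35%. No special measure applies. → 35%.
Line D: leather-upper → 15.03; rope-soled → 15.03.03; ordinary → 15.03.03.03. Scheduled 34%. Ferrule agreement on 15.03: RVC ≥ 50% → 11% available; preferential 11%. → 11%.
Sum: 6% + 3% + 35% + 11% = 55%.

55%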